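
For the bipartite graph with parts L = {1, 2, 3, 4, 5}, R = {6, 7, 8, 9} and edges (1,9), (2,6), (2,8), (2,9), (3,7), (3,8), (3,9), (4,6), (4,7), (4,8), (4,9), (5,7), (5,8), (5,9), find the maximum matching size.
4 (matching: (1,9), (2,8), (3,7), (4,6); upper bound min(|L|,|R|) = min(5,4) = 4)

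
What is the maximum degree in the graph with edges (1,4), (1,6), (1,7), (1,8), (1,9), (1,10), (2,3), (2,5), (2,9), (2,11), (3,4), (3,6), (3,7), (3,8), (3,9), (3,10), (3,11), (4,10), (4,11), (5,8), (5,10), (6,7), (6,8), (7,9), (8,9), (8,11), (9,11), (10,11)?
8 (attained at vertex 3)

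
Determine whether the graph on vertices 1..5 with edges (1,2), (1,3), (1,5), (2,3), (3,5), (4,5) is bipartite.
No (odd cycle of length 3: 5 -> 1 -> 3 -> 5)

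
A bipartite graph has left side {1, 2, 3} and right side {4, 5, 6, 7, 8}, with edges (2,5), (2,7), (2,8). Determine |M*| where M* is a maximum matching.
1 (matching: (2,8); upper bound min(|L|,|R|) = min(3,5) = 3)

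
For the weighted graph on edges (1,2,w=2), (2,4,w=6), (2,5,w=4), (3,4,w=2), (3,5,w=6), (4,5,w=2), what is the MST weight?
10 (MST edges: (1,2,w=2), (2,5,w=4), (3,4,w=2), (4,5,w=2); sum of weights 2 + 4 + 2 + 2 = 10)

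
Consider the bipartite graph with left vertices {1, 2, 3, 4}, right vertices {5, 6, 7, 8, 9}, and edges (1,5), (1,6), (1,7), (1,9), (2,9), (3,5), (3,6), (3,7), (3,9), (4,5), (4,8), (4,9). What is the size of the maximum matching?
4 (matching: (1,6), (2,9), (3,7), (4,8); upper bound min(|L|,|R|) = min(4,5) = 4)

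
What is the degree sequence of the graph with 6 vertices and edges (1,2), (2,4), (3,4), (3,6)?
[2, 2, 2, 1, 1, 0] (degrees: deg(1)=1, deg(2)=2, deg(3)=2, deg(4)=2, deg(5)=0, deg(6)=1)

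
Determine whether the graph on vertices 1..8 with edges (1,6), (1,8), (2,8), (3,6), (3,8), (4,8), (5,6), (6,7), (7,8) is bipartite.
Yes. Partition: {1, 2, 3, 4, 5, 7}, {6, 8}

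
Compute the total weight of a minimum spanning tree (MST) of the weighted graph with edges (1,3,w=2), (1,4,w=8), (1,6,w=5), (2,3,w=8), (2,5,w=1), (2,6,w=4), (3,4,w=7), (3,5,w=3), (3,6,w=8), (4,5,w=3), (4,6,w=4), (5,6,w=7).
13 (MST edges: (1,3,w=2), (2,5,w=1), (2,6,w=4), (3,5,w=3), (4,5,w=3); sum of weights 2 + 1 + 4 + 3 + 3 = 13)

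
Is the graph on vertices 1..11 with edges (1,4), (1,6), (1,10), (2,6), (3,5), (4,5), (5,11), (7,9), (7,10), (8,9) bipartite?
Yes. Partition: {1, 2, 5, 7, 8}, {3, 4, 6, 9, 10, 11}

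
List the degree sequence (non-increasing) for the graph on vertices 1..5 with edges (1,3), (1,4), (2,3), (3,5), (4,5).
[3, 2, 2, 2, 1] (degrees: deg(1)=2, deg(2)=1, deg(3)=3, deg(4)=2, deg(5)=2)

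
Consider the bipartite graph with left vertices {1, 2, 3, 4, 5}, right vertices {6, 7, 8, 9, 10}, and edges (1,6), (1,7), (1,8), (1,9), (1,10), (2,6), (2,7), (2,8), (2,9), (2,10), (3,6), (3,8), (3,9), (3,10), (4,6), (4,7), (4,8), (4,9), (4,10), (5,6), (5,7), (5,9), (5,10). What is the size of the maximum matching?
5 (matching: (1,10), (2,9), (3,8), (4,7), (5,6); upper bound min(|L|,|R|) = min(5,5) = 5)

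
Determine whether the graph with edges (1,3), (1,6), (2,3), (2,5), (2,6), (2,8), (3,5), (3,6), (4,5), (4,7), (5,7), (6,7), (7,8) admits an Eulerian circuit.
Yes (the graph is connected and all 8 vertices have even degree)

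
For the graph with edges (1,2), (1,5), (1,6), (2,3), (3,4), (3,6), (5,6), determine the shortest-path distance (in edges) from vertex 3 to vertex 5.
2 (path: 3 -> 6 -> 5, 2 edges)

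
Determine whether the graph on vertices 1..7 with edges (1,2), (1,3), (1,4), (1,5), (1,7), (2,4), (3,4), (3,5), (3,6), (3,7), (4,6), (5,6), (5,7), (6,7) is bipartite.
No (odd cycle of length 3: 7 -> 1 -> 3 -> 7)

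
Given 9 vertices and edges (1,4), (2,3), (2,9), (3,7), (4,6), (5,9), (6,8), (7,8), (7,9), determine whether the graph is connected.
Yes (BFS from 1 visits [1, 4, 6, 8, 7, 3, 9, 2, 5] — all 9 vertices reached)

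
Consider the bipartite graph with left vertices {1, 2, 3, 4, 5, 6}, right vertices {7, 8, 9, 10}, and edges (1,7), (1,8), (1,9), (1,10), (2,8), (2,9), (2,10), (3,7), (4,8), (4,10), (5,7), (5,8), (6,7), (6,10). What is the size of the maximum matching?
4 (matching: (1,10), (2,9), (3,7), (4,8); upper bound min(|L|,|R|) = min(6,4) = 4)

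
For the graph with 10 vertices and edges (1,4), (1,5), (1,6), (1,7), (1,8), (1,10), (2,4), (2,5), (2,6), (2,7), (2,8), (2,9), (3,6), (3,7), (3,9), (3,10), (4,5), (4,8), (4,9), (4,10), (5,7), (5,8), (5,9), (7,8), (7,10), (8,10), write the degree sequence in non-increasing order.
[6, 6, 6, 6, 6, 6, 5, 4, 4, 3] (degrees: deg(1)=6, deg(2)=6, deg(3)=4, deg(4)=6, deg(5)=6, deg(6)=3, deg(7)=6, deg(8)=6, deg(9)=4, deg(10)=5)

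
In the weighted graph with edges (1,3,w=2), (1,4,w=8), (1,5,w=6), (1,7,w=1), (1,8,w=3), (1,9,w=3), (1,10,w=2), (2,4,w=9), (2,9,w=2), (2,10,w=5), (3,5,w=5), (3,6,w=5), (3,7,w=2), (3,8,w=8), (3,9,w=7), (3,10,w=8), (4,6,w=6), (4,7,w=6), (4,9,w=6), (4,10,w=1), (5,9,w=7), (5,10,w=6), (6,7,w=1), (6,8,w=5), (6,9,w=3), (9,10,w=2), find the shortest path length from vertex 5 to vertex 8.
9 (path: 5 -> 1 -> 8; weights 6 + 3 = 9)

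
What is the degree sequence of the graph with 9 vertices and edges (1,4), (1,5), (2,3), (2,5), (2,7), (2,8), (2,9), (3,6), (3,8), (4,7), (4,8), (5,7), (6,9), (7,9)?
[5, 4, 3, 3, 3, 3, 3, 2, 2] (degrees: deg(1)=2, deg(2)=5, deg(3)=3, deg(4)=3, deg(5)=3, deg(6)=2, deg(7)=4, deg(8)=3, deg(9)=3)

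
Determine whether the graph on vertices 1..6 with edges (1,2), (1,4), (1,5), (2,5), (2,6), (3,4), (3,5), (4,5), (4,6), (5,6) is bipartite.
No (odd cycle of length 3: 5 -> 1 -> 2 -> 5)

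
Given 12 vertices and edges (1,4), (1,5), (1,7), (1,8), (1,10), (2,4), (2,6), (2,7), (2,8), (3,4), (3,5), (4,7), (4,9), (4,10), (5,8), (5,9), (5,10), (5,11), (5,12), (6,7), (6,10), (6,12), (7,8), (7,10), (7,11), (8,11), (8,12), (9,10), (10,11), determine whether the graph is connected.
Yes (BFS from 1 visits [1, 4, 5, 7, 8, 10, 2, 3, 9, 11, 12, 6] — all 12 vertices reached)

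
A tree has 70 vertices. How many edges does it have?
69 (A tree on V vertices has V - 1 edges, so 70 - 1 = 69)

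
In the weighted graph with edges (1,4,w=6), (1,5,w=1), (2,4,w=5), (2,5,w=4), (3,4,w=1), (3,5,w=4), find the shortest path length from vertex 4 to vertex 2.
5 (path: 4 -> 2; weights 5 = 5)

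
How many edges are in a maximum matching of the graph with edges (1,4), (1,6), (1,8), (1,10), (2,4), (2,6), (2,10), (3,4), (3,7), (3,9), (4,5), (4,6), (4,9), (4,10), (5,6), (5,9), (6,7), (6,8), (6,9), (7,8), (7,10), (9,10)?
5 (matching: (1,8), (2,6), (3,9), (4,5), (7,10); upper bound floor(n/2) = floor(10/2) = 5)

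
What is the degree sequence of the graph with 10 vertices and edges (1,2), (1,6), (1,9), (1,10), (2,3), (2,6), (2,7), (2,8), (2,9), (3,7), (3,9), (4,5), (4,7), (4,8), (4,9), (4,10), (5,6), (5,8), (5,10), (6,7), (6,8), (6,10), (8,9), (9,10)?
[6, 6, 6, 5, 5, 5, 4, 4, 4, 3] (degrees: deg(1)=4, deg(2)=6, deg(3)=3, deg(4)=5, deg(5)=4, deg(6)=6, deg(7)=4, deg(8)=5, deg(9)=6, deg(10)=5)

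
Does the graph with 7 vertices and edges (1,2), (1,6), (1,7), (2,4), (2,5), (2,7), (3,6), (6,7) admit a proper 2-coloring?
No (odd cycle of length 3: 6 -> 1 -> 7 -> 6)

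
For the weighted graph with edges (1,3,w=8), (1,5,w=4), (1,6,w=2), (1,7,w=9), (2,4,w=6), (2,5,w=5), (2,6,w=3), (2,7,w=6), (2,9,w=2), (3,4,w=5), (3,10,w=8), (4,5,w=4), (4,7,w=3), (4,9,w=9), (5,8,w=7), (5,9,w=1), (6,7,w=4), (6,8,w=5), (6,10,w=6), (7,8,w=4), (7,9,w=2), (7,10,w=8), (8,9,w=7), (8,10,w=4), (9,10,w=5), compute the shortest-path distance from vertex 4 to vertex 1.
8 (path: 4 -> 5 -> 1; weights 4 + 4 = 8)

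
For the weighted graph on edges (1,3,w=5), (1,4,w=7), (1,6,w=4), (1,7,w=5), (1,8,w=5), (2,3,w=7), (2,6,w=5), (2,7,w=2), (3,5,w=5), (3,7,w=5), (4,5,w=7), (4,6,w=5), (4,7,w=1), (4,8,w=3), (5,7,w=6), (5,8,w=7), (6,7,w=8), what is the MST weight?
25 (MST edges: (1,3,w=5), (1,6,w=4), (1,7,w=5), (2,7,w=2), (3,5,w=5), (4,7,w=1), (4,8,w=3); sum of weights 5 + 4 + 5 + 2 + 5 + 1 + 3 = 25)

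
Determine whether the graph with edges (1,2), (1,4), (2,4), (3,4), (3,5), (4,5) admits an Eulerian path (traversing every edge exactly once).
Yes — and in fact it has an Eulerian circuit (the graph is connected and all 5 vertices have even degree)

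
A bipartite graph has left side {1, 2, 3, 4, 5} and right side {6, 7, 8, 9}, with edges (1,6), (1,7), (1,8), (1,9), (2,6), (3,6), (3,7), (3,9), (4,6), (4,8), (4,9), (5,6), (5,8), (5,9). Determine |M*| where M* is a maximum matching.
4 (matching: (1,9), (2,6), (3,7), (4,8); upper bound min(|L|,|R|) = min(5,4) = 4)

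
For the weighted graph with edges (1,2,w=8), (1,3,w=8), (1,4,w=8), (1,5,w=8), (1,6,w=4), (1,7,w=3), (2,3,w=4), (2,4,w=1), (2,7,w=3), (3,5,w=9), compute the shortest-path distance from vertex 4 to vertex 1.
7 (path: 4 -> 2 -> 7 -> 1; weights 1 + 3 + 3 = 7)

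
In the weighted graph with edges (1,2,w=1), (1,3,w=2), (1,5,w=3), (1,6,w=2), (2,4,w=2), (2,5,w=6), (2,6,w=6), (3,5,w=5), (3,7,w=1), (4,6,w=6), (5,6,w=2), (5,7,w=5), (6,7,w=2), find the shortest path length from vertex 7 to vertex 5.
4 (path: 7 -> 6 -> 5; weights 2 + 2 = 4)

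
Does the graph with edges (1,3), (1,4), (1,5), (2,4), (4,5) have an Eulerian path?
No (4 vertices have odd degree: {1, 2, 3, 4}; Eulerian path requires 0 or 2)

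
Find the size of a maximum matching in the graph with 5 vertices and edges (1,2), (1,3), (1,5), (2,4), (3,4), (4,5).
2 (matching: (1,3), (4,5); upper bound floor(n/2) = floor(5/2) = 2)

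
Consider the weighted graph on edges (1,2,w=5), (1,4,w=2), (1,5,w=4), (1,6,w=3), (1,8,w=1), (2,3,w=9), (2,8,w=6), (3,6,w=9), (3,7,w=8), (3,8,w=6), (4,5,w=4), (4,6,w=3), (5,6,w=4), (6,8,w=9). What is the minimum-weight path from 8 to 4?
3 (path: 8 -> 1 -> 4; weights 1 + 2 = 3)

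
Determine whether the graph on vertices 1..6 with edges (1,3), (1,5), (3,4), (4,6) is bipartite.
Yes. Partition: {1, 2, 4}, {3, 5, 6}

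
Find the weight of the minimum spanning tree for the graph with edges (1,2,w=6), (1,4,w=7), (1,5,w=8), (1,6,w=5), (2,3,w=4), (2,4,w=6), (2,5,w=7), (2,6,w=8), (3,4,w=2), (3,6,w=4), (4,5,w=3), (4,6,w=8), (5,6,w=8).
18 (MST edges: (1,6,w=5), (2,3,w=4), (3,4,w=2), (3,6,w=4), (4,5,w=3); sum of weights 5 + 4 + 2 + 4 + 3 = 18)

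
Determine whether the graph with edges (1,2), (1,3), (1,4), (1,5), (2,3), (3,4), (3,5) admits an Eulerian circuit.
Yes (the graph is connected and all 5 vertices have even degree)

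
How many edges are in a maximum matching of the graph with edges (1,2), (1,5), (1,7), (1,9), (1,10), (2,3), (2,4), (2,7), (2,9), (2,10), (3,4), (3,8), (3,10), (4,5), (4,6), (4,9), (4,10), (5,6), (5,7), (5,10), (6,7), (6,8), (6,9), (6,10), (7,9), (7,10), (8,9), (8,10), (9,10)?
5 (matching: (1,5), (2,7), (3,8), (4,9), (6,10); upper bound floor(n/2) = floor(10/2) = 5)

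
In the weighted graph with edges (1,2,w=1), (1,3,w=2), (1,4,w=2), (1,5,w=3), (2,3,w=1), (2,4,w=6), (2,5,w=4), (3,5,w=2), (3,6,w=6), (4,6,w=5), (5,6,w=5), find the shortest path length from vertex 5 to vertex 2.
3 (path: 5 -> 3 -> 2; weights 2 + 1 = 3)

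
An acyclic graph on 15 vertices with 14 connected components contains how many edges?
1 (Each of the 14 component trees on V_i vertices has V_i - 1 edges; summing gives V - C = 15 - 14 = 1)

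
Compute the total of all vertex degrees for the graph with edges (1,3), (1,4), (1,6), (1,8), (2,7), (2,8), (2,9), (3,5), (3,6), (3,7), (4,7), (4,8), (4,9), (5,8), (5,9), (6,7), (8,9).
34 (handshake: sum of degrees = 2|E| = 2 x 17 = 34)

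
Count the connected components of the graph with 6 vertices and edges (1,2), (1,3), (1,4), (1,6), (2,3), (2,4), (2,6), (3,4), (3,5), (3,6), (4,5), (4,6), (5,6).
1 (components: {1, 2, 3, 4, 5, 6})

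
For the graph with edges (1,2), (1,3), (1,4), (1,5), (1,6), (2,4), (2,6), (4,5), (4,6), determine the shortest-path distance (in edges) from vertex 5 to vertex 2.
2 (path: 5 -> 4 -> 2, 2 edges)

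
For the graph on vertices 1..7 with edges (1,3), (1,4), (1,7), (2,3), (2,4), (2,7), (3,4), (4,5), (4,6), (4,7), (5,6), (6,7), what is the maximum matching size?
3 (matching: (2,3), (4,7), (5,6); upper bound floor(n/2) = floor(7/2) = 3)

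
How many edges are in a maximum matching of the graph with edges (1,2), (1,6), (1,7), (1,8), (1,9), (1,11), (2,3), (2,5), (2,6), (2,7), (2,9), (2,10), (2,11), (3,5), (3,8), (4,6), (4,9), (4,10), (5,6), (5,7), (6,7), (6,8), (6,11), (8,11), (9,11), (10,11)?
5 (matching: (1,9), (2,10), (3,8), (5,7), (6,11); upper bound floor(n/2) = floor(11/2) = 5)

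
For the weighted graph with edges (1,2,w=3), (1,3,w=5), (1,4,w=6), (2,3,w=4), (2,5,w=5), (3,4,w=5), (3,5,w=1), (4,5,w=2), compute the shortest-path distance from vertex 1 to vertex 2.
3 (path: 1 -> 2; weights 3 = 3)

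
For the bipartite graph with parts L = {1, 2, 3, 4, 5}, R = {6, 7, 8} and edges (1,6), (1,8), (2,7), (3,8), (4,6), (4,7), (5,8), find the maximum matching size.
3 (matching: (1,8), (2,7), (4,6); upper bound min(|L|,|R|) = min(5,3) = 3)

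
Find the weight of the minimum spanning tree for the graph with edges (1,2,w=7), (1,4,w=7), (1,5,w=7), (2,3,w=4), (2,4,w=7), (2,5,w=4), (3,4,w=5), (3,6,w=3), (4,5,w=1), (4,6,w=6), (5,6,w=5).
19 (MST edges: (1,4,w=7), (2,3,w=4), (2,5,w=4), (3,6,w=3), (4,5,w=1); sum of weights 7 + 4 + 4 + 3 + 1 = 19)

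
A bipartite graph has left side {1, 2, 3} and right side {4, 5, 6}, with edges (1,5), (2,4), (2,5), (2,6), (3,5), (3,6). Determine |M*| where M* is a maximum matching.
3 (matching: (1,5), (2,4), (3,6); upper bound min(|L|,|R|) = min(3,3) = 3)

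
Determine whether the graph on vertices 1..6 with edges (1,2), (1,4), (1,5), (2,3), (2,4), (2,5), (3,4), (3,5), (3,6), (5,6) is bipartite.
No (odd cycle of length 3: 5 -> 1 -> 2 -> 5)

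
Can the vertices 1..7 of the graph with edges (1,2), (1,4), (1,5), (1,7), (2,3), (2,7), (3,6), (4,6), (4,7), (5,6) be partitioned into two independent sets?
No (odd cycle of length 3: 4 -> 1 -> 7 -> 4)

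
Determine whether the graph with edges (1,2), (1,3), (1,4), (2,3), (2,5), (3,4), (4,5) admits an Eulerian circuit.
No (4 vertices have odd degree: {1, 2, 3, 4}; Eulerian circuit requires 0)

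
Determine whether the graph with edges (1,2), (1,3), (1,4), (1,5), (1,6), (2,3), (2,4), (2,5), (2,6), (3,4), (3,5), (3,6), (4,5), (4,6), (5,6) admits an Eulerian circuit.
No (6 vertices have odd degree: {1, 2, 3, 4, 5, 6}; Eulerian circuit requires 0)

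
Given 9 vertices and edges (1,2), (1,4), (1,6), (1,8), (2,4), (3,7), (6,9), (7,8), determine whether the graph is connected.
No, it has 2 components: {1, 2, 3, 4, 6, 7, 8, 9}, {5}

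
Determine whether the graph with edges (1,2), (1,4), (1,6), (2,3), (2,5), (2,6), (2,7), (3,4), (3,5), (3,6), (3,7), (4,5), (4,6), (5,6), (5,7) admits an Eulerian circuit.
No (6 vertices have odd degree: {1, 2, 3, 5, 6, 7}; Eulerian circuit requires 0)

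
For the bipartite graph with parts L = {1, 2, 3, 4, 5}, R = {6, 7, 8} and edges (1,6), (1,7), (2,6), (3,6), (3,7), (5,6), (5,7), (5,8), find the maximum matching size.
3 (matching: (1,7), (2,6), (5,8); upper bound min(|L|,|R|) = min(5,3) = 3)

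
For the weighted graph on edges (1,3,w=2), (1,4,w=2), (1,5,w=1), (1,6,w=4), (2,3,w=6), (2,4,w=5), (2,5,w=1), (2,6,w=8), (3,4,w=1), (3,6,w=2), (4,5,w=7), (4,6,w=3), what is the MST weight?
7 (MST edges: (1,3,w=2), (1,5,w=1), (2,5,w=1), (3,4,w=1), (3,6,w=2); sum of weights 2 + 1 + 1 + 1 + 2 = 7)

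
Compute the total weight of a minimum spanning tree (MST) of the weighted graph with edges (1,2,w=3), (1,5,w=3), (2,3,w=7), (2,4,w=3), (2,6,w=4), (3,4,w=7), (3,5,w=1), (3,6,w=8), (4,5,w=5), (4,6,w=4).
14 (MST edges: (1,2,w=3), (1,5,w=3), (2,4,w=3), (2,6,w=4), (3,5,w=1); sum of weights 3 + 3 + 3 + 4 + 1 = 14)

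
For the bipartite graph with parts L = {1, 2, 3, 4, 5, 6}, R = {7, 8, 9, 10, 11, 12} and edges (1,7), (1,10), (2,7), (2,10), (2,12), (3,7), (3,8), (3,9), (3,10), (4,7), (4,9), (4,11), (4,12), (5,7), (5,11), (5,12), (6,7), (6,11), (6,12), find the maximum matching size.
6 (matching: (1,10), (2,12), (3,8), (4,9), (5,11), (6,7); upper bound min(|L|,|R|) = min(6,6) = 6)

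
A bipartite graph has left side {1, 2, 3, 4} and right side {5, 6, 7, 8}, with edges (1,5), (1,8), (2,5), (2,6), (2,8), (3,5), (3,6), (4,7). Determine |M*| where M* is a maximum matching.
4 (matching: (1,8), (2,6), (3,5), (4,7); upper bound min(|L|,|R|) = min(4,4) = 4)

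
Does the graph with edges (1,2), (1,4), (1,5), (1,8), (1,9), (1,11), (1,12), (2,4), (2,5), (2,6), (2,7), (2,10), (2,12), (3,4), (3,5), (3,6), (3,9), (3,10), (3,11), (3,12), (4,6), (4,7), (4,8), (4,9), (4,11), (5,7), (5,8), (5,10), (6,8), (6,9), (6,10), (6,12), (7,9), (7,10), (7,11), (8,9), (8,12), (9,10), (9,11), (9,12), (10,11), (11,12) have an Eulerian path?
No (8 vertices have odd degree: {1, 2, 3, 6, 9, 10, 11, 12}; Eulerian path requires 0 or 2)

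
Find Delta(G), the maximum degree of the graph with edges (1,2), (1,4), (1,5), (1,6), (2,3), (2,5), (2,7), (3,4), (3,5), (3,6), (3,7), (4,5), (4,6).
5 (attained at vertex 3)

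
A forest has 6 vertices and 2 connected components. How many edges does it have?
4 (Each of the 2 component trees on V_i vertices has V_i - 1 edges; summing gives V - C = 6 - 2 = 4)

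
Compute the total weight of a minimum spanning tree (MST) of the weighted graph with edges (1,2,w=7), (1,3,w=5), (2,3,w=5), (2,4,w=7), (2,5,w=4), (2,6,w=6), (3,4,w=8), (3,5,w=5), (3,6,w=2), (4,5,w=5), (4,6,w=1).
17 (MST edges: (1,3,w=5), (2,3,w=5), (2,5,w=4), (3,6,w=2), (4,6,w=1); sum of weights 5 + 5 + 4 + 2 + 1 = 17)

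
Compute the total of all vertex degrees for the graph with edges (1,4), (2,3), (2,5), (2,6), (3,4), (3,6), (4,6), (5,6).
16 (handshake: sum of degrees = 2|E| = 2 x 8 = 16)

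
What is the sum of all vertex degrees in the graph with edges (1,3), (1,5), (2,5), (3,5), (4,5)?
10 (handshake: sum of degrees = 2|E| = 2 x 5 = 10)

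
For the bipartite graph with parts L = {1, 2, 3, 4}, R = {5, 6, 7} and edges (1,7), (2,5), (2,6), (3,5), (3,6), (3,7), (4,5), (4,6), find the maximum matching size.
3 (matching: (1,7), (2,6), (3,5); upper bound min(|L|,|R|) = min(4,3) = 3)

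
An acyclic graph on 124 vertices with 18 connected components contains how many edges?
106 (Each of the 18 component trees on V_i vertices has V_i - 1 edges; summing gives V - C = 124 - 18 = 106)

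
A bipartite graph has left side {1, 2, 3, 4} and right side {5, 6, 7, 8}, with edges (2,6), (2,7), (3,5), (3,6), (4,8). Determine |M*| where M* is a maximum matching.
3 (matching: (2,7), (3,6), (4,8); upper bound min(|L|,|R|) = min(4,4) = 4)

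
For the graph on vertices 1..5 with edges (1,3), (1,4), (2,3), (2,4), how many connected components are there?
2 (components: {1, 2, 3, 4}, {5})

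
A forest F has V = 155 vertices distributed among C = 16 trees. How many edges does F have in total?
139 (Each of the 16 component trees on V_i vertices has V_i - 1 edges; summing gives V - C = 155 - 16 = 139)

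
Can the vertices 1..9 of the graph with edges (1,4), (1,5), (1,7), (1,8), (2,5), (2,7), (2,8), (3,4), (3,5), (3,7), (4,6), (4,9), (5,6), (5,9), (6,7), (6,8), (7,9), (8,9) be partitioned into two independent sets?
Yes. Partition: {1, 2, 3, 6, 9}, {4, 5, 7, 8}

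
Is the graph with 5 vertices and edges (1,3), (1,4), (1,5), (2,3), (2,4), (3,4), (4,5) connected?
Yes (BFS from 1 visits [1, 3, 4, 5, 2] — all 5 vertices reached)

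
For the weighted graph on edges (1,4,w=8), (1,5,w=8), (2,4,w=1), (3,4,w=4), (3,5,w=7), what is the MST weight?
20 (MST edges: (1,5,w=8), (2,4,w=1), (3,4,w=4), (3,5,w=7); sum of weights 8 + 1 + 4 + 7 = 20)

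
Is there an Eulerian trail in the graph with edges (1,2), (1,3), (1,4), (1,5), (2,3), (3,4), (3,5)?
Yes — and in fact it has an Eulerian circuit (the graph is connected and all 5 vertices have even degree)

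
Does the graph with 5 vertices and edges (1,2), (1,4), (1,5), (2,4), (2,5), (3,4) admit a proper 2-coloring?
No (odd cycle of length 3: 2 -> 1 -> 4 -> 2)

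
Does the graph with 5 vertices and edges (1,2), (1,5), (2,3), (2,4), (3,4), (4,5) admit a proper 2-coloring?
No (odd cycle of length 5: 4 -> 5 -> 1 -> 2 -> 3 -> 4)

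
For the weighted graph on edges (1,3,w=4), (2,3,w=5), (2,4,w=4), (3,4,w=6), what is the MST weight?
13 (MST edges: (1,3,w=4), (2,3,w=5), (2,4,w=4); sum of weights 4 + 5 + 4 = 13)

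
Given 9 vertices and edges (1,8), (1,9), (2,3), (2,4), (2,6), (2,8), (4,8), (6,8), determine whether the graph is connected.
No, it has 3 components: {1, 2, 3, 4, 6, 8, 9}, {5}, {7}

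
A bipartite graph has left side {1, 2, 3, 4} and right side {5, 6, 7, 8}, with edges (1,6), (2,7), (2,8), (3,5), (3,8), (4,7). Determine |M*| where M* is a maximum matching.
4 (matching: (1,6), (2,8), (3,5), (4,7); upper bound min(|L|,|R|) = min(4,4) = 4)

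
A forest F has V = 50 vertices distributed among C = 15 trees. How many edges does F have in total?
35 (Each of the 15 component trees on V_i vertices has V_i - 1 edges; summing gives V - C = 50 - 15 = 35)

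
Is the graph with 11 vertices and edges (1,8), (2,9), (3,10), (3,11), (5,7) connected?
No, it has 6 components: {1, 8}, {2, 9}, {3, 10, 11}, {4}, {5, 7}, {6}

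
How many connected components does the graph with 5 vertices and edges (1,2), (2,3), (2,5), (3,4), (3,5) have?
1 (components: {1, 2, 3, 4, 5})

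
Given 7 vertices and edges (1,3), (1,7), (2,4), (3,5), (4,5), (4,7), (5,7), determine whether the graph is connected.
No, it has 2 components: {1, 2, 3, 4, 5, 7}, {6}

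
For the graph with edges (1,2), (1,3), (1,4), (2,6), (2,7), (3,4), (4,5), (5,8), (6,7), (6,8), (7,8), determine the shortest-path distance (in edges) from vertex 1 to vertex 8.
3 (path: 1 -> 4 -> 5 -> 8, 3 edges)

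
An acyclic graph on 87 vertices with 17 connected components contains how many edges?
70 (Each of the 17 component trees on V_i vertices has V_i - 1 edges; summing gives V - C = 87 - 17 = 70)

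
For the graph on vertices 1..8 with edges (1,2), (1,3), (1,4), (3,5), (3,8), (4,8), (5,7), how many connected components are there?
2 (components: {1, 2, 3, 4, 5, 7, 8}, {6})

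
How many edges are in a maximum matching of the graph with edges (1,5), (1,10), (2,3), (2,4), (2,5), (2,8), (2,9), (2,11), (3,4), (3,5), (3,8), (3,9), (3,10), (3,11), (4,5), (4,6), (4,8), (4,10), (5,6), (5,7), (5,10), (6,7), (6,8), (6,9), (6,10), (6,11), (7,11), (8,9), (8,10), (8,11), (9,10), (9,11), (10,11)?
5 (matching: (1,10), (2,9), (4,8), (5,7), (6,11); upper bound floor(n/2) = floor(11/2) = 5)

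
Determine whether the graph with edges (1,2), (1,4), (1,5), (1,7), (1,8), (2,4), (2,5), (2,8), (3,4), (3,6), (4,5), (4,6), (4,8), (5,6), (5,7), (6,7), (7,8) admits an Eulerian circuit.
No (2 vertices have odd degree: {1, 5}; Eulerian circuit requires 0)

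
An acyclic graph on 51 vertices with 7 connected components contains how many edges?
44 (Each of the 7 component trees on V_i vertices has V_i - 1 edges; summing gives V - C = 51 - 7 = 44)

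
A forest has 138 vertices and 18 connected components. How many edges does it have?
120 (Each of the 18 component trees on V_i vertices has V_i - 1 edges; summing gives V - C = 138 - 18 = 120)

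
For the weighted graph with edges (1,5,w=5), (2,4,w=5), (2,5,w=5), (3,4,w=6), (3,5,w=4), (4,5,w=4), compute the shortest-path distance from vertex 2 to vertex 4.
5 (path: 2 -> 4; weights 5 = 5)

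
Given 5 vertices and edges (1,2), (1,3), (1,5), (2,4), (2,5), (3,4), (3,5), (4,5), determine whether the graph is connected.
Yes (BFS from 1 visits [1, 2, 3, 5, 4] — all 5 vertices reached)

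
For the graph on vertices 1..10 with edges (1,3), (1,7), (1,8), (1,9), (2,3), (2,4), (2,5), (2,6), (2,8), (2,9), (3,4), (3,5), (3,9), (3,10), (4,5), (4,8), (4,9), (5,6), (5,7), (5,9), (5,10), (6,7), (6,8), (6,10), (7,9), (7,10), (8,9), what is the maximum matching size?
5 (matching: (1,8), (2,3), (4,9), (5,10), (6,7); upper bound floor(n/2) = floor(10/2) = 5)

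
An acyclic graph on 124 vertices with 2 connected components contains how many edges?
122 (Each of the 2 component trees on V_i vertices has V_i - 1 edges; summing gives V - C = 124 - 2 = 122)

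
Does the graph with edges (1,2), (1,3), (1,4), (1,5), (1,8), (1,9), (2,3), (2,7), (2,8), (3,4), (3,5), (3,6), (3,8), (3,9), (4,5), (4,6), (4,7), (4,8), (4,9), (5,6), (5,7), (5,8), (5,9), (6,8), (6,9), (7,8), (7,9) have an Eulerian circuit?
No (6 vertices have odd degree: {3, 4, 5, 6, 7, 8}; Eulerian circuit requires 0)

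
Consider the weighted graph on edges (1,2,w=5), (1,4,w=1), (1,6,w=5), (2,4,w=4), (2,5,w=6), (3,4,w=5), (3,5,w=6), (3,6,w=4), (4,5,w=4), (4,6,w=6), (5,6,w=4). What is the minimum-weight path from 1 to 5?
5 (path: 1 -> 4 -> 5; weights 1 + 4 = 5)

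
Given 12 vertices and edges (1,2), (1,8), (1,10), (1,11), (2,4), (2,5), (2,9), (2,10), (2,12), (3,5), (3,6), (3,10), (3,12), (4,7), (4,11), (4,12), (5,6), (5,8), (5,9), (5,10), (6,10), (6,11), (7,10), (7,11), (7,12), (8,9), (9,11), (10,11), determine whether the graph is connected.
Yes (BFS from 1 visits [1, 2, 8, 10, 11, 4, 5, 9, 12, 3, 6, 7] — all 12 vertices reached)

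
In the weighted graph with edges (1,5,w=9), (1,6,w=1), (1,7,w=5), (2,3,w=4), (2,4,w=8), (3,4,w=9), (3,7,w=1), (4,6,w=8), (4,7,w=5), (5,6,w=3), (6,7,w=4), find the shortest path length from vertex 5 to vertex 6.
3 (path: 5 -> 6; weights 3 = 3)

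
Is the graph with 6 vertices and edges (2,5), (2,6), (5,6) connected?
No, it has 4 components: {1}, {2, 5, 6}, {3}, {4}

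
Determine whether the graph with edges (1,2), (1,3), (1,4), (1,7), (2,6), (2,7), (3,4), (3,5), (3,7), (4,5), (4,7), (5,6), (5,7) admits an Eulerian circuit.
No (2 vertices have odd degree: {2, 7}; Eulerian circuit requires 0)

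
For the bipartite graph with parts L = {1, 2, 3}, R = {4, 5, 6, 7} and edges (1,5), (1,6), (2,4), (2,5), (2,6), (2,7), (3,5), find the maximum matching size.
3 (matching: (1,6), (2,7), (3,5); upper bound min(|L|,|R|) = min(3,4) = 3)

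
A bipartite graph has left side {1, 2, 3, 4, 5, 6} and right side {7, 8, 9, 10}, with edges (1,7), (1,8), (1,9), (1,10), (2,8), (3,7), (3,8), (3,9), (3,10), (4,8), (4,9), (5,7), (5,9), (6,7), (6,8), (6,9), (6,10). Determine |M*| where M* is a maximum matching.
4 (matching: (1,10), (2,8), (3,9), (5,7); upper bound min(|L|,|R|) = min(6,4) = 4)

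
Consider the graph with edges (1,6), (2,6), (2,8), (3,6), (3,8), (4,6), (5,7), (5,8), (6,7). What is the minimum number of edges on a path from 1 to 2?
2 (path: 1 -> 6 -> 2, 2 edges)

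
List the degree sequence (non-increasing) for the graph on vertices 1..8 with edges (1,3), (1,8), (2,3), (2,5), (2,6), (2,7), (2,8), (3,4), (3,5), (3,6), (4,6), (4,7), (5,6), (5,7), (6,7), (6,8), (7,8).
[6, 5, 5, 5, 4, 4, 3, 2] (degrees: deg(1)=2, deg(2)=5, deg(3)=5, deg(4)=3, deg(5)=4, deg(6)=6, deg(7)=5, deg(8)=4)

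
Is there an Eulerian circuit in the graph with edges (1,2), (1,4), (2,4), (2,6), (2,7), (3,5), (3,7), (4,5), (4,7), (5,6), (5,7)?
Yes (the graph is connected and all 7 vertices have even degree)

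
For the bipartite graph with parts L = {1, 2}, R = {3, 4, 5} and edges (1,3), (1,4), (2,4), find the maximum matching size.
2 (matching: (1,3), (2,4); upper bound min(|L|,|R|) = min(2,3) = 2)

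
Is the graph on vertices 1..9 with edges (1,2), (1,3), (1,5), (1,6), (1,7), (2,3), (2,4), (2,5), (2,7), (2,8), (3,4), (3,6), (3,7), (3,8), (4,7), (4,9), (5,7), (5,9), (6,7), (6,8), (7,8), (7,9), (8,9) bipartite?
No (odd cycle of length 3: 6 -> 1 -> 3 -> 6)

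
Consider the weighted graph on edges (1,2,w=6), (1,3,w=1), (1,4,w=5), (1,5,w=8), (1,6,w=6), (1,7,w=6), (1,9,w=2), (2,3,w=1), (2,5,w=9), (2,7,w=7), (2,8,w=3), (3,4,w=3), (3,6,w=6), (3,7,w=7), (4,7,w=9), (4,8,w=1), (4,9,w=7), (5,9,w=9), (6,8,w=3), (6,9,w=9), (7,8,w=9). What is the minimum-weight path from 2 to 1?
2 (path: 2 -> 3 -> 1; weights 1 + 1 = 2)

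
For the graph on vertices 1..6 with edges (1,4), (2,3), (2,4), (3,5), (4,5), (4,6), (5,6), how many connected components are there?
1 (components: {1, 2, 3, 4, 5, 6})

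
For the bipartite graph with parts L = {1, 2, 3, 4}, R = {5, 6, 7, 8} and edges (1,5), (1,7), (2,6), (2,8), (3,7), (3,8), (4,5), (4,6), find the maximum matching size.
4 (matching: (1,7), (2,6), (3,8), (4,5); upper bound min(|L|,|R|) = min(4,4) = 4)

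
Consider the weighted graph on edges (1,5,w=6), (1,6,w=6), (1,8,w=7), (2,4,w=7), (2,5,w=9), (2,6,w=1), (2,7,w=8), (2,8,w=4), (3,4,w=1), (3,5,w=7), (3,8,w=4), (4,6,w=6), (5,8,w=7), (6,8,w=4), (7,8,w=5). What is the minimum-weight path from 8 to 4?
5 (path: 8 -> 3 -> 4; weights 4 + 1 = 5)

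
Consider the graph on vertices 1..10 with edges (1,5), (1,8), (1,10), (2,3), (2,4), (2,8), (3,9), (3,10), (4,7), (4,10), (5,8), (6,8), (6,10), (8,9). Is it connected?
Yes (BFS from 1 visits [1, 5, 8, 10, 2, 6, 9, 3, 4, 7] — all 10 vertices reached)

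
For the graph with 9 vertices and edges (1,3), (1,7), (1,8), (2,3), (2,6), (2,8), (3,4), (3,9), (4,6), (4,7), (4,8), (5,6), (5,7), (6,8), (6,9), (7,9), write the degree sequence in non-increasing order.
[5, 4, 4, 4, 4, 3, 3, 3, 2] (degrees: deg(1)=3, deg(2)=3, deg(3)=4, deg(4)=4, deg(5)=2, deg(6)=5, deg(7)=4, deg(8)=4, deg(9)=3)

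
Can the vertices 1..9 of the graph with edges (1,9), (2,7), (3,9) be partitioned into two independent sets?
Yes. Partition: {1, 2, 3, 4, 5, 6, 8}, {7, 9}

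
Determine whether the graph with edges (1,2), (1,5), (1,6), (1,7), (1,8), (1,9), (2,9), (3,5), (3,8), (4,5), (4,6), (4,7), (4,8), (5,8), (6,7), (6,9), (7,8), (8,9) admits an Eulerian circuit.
Yes (the graph is connected and all 9 vertices have even degree)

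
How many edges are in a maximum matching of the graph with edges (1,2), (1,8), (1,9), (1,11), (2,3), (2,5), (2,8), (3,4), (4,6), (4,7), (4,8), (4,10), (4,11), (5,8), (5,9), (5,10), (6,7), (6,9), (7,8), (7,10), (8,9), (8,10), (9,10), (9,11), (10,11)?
5 (matching: (2,3), (4,10), (5,8), (6,7), (9,11); upper bound floor(n/2) = floor(11/2) = 5)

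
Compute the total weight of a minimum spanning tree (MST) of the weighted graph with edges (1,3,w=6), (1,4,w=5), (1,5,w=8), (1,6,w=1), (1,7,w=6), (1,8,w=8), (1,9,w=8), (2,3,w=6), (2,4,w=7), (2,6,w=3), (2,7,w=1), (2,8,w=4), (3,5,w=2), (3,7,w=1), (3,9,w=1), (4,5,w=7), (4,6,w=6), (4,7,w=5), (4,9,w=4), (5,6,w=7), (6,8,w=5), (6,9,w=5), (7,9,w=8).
17 (MST edges: (1,6,w=1), (2,6,w=3), (2,7,w=1), (2,8,w=4), (3,5,w=2), (3,7,w=1), (3,9,w=1), (4,9,w=4); sum of weights 1 + 3 + 1 + 4 + 2 + 1 + 1 + 4 = 17)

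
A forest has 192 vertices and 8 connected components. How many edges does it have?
184 (Each of the 8 component trees on V_i vertices has V_i - 1 edges; summing gives V - C = 192 - 8 = 184)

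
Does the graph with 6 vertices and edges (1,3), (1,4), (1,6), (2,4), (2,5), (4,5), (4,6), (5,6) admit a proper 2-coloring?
No (odd cycle of length 3: 4 -> 1 -> 6 -> 4)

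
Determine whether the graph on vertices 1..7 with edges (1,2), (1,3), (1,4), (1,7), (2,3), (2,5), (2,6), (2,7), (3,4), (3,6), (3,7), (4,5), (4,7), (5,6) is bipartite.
No (odd cycle of length 3: 7 -> 1 -> 2 -> 7)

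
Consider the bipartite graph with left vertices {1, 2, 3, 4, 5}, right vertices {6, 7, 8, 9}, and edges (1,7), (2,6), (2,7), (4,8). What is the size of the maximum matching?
3 (matching: (1,7), (2,6), (4,8); upper bound min(|L|,|R|) = min(5,4) = 4)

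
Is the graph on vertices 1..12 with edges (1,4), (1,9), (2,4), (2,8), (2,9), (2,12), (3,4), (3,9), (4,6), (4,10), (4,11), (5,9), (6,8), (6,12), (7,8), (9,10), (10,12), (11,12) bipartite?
Yes. Partition: {1, 2, 3, 5, 6, 7, 10, 11}, {4, 8, 9, 12}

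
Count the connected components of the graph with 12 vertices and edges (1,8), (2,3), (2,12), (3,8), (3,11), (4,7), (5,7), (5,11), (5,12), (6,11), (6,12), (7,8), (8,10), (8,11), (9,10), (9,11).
1 (components: {1, 2, 3, 4, 5, 6, 7, 8, 9, 10, 11, 12})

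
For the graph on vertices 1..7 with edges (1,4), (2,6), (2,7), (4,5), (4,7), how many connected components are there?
2 (components: {1, 2, 4, 5, 6, 7}, {3})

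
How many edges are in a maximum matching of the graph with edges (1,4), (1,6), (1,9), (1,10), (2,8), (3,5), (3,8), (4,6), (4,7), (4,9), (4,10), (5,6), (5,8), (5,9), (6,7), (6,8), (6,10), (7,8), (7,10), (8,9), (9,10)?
5 (matching: (1,6), (2,8), (3,5), (4,9), (7,10); upper bound floor(n/2) = floor(10/2) = 5)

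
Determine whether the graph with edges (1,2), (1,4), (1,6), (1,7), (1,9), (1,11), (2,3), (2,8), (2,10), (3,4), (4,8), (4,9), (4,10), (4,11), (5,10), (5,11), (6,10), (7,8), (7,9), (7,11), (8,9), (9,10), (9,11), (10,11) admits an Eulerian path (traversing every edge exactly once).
Yes — and in fact it has an Eulerian circuit (the graph is connected and all 11 vertices have even degree)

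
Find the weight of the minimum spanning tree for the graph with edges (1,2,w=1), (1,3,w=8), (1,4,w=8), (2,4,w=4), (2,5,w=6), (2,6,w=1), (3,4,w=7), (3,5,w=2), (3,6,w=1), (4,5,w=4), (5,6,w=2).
9 (MST edges: (1,2,w=1), (2,4,w=4), (2,6,w=1), (3,5,w=2), (3,6,w=1); sum of weights 1 + 4 + 1 + 2 + 1 = 9)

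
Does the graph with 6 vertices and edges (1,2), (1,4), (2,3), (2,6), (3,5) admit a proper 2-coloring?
Yes. Partition: {1, 3, 6}, {2, 4, 5}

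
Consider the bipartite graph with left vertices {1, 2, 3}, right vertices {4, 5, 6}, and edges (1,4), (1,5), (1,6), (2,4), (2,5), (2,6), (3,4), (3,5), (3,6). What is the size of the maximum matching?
3 (matching: (1,6), (2,5), (3,4); upper bound min(|L|,|R|) = min(3,3) = 3)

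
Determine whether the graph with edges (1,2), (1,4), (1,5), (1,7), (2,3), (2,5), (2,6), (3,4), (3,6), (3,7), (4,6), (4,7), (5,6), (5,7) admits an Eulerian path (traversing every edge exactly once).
Yes — and in fact it has an Eulerian circuit (the graph is connected and all 7 vertices have even degree)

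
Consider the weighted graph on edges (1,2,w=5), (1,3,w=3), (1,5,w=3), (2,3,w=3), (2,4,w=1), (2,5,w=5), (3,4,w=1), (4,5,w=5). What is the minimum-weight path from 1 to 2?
5 (path: 1 -> 2; weights 5 = 5)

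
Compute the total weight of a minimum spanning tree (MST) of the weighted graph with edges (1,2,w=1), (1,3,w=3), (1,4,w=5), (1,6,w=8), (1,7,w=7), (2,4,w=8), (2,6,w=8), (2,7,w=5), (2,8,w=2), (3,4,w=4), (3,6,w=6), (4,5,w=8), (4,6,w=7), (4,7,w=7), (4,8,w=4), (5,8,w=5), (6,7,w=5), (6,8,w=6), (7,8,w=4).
24 (MST edges: (1,2,w=1), (1,3,w=3), (2,8,w=2), (3,4,w=4), (5,8,w=5), (6,7,w=5), (7,8,w=4); sum of weights 1 + 3 + 2 + 4 + 5 + 5 + 4 = 24)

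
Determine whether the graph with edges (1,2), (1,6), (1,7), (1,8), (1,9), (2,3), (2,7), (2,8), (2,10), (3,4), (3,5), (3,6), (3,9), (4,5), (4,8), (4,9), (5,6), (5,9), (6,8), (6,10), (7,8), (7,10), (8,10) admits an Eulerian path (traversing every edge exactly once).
No (4 vertices have odd degree: {1, 2, 3, 6}; Eulerian path requires 0 or 2)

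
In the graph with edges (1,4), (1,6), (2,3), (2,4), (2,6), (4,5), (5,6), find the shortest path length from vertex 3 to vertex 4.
2 (path: 3 -> 2 -> 4, 2 edges)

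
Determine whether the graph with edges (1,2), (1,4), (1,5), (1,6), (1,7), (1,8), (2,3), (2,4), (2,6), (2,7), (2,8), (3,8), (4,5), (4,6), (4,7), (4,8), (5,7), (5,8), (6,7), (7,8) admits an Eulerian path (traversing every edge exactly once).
Yes — and in fact it has an Eulerian circuit (the graph is connected and all 8 vertices have even degree)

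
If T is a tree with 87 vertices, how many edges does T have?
86 (A tree on V vertices has V - 1 edges, so 87 - 1 = 86)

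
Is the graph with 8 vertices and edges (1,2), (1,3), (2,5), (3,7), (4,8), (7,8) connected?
No, it has 2 components: {1, 2, 3, 4, 5, 7, 8}, {6}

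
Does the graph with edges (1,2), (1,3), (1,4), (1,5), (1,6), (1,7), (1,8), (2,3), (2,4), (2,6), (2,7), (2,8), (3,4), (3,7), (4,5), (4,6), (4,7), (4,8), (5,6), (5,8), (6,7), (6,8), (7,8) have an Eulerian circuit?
No (2 vertices have odd degree: {1, 4}; Eulerian circuit requires 0)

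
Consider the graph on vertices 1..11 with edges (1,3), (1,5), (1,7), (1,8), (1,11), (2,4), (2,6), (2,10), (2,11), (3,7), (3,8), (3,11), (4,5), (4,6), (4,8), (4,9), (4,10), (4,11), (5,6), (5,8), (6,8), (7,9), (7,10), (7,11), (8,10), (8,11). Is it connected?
Yes (BFS from 1 visits [1, 3, 5, 7, 8, 11, 4, 6, 9, 10, 2] — all 11 vertices reached)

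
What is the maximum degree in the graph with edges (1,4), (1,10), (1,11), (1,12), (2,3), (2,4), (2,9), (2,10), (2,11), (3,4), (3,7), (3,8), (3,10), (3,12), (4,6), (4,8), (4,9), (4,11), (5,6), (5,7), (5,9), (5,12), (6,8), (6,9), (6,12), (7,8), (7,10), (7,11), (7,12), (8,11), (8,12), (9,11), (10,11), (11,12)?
8 (attained at vertex 11)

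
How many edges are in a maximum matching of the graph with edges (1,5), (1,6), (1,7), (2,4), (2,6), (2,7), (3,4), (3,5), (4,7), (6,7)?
3 (matching: (2,6), (3,5), (4,7); upper bound floor(n/2) = floor(7/2) = 3)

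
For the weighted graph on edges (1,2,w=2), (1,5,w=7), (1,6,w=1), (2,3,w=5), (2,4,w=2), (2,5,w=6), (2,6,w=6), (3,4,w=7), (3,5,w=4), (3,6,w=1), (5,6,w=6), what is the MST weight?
10 (MST edges: (1,2,w=2), (1,6,w=1), (2,4,w=2), (3,5,w=4), (3,6,w=1); sum of weights 2 + 1 + 2 + 4 + 1 = 10)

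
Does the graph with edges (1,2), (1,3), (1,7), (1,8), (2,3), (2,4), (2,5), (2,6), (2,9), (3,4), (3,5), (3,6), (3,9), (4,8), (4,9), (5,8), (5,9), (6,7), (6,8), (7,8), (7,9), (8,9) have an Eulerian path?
Yes — and in fact it has an Eulerian circuit (the graph is connected and all 9 vertices have even degree)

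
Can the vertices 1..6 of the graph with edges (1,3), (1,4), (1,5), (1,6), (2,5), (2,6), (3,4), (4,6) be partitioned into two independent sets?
No (odd cycle of length 3: 3 -> 1 -> 4 -> 3)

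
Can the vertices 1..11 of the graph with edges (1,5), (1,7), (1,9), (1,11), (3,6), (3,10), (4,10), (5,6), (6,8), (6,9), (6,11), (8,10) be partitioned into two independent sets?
Yes. Partition: {1, 2, 6, 10}, {3, 4, 5, 7, 8, 9, 11}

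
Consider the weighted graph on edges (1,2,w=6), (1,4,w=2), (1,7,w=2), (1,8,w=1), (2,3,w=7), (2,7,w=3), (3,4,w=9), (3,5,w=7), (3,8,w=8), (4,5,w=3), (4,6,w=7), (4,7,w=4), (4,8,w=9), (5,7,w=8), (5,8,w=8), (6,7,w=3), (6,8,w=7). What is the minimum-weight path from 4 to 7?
4 (path: 4 -> 7; weights 4 = 4)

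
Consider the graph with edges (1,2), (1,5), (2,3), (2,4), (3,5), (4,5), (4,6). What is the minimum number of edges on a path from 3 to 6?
3 (path: 3 -> 2 -> 4 -> 6, 3 edges)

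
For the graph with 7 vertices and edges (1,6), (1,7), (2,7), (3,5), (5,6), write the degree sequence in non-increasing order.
[2, 2, 2, 2, 1, 1, 0] (degrees: deg(1)=2, deg(2)=1, deg(3)=1, deg(4)=0, deg(5)=2, deg(6)=2, deg(7)=2)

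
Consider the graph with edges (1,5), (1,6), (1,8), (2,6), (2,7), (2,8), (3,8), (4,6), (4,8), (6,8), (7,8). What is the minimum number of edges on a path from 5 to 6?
2 (path: 5 -> 1 -> 6, 2 edges)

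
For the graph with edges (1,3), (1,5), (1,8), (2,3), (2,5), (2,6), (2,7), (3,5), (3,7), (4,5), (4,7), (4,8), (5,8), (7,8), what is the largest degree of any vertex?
5 (attained at vertex 5)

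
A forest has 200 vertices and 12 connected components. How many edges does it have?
188 (Each of the 12 component trees on V_i vertices has V_i - 1 edges; summing gives V - C = 200 - 12 = 188)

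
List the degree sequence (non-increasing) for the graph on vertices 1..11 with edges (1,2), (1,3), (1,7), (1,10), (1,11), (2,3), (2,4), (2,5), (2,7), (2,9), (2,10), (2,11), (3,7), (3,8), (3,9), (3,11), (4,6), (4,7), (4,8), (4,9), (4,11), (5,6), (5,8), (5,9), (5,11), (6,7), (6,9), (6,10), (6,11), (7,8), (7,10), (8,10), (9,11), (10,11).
[8, 8, 7, 6, 6, 6, 6, 6, 5, 5, 5] (degrees: deg(1)=5, deg(2)=8, deg(3)=6, deg(4)=6, deg(5)=5, deg(6)=6, deg(7)=7, deg(8)=5, deg(9)=6, deg(10)=6, deg(11)=8)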